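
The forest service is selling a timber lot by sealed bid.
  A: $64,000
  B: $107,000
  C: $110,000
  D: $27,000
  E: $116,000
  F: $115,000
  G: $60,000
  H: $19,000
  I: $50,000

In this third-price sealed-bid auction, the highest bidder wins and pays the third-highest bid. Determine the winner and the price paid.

E pays $110,000

Third-price sealed-bid auction: the highest bidder wins and pays the third-highest bid.
Bids ranked: 116,000 (E) > 115,000 (F) > 110,000 (C) > 107,000 (B) > 64,000 (A) > 60,000 (G) > …
E is highest; pays the third-highest bid, $110,000.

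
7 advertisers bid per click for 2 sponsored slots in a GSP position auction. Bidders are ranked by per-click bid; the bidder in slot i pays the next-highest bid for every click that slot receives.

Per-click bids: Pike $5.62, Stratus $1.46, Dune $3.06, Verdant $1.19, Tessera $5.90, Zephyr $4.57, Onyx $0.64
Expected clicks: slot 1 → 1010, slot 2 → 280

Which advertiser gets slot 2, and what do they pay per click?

Sorting advertisers: $5.90 (Tessera) > $5.62 (Pike) > $4.57 (Zephyr) > …
Slot 2 goes to the second-ranked bidder, Pike, who pays the next bid down: $4.57/click.

Pike; $4.57 per click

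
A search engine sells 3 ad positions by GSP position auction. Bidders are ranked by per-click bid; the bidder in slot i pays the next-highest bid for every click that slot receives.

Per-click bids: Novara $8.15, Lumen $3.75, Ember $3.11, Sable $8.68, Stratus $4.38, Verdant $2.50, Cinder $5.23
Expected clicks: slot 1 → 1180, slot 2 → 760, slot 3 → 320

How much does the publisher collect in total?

Total revenue: $14993.40

Per-click bids in order: $8.68 (Sable) > $8.15 (Novara) > $5.23 (Cinder) > $4.38 (Stratus) > …
Slot 1: Sable pays $8.15 × 1180 = $9617.00
Slot 2: Novara pays $5.23 × 760 = $3974.80
Slot 3: Cinder pays $4.38 × 320 = $1401.60
Total = $14993.40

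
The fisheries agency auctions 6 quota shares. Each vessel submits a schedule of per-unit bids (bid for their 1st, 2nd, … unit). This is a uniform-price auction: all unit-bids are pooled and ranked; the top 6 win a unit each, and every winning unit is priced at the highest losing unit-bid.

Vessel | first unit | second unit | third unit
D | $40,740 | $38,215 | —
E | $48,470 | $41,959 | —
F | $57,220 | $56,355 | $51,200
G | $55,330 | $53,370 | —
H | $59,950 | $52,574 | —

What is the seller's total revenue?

Total revenue: $307,200

Pooled unit-bids ranked (top 6): 59,950 (H-1), 57,220 (F-1), 56,355 (F-2), 55,330 (G-1), 53,370 (G-2), 52,574 (H-2)
Highest rejected unit-bid = $51,200.
Allocation: F 2, G 2, H 2. Every unit priced at $51,200.
Revenue = 6 × 51,200 = $307,200.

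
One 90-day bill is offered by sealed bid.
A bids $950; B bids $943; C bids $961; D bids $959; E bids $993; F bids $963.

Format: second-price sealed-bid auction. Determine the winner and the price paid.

Rule: the highest bidder wins and pays the second-highest bid.
Bids in order: 993 (E) > 963 (F) > 961 (C) > 959 (D) > 950 (A) > 943 (B)
Second-price: E pays F's bid of $963.

E pays $963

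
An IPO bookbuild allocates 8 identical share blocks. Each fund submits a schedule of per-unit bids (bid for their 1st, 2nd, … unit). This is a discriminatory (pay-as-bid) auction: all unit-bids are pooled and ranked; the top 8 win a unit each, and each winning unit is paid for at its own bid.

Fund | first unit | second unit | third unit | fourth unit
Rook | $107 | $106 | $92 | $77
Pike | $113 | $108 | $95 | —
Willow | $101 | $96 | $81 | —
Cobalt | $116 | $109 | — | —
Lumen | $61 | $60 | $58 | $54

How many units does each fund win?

Pooled unit-bids ranked (top 8): 116 (Cobalt-1), 113 (Pike-1), 109 (Cobalt-2), 108 (Pike-2), 107 (Rook-1), 106 (Rook-2), 101 (Willow-1), 96 (Willow-2)
Next rejected bid: $95 (not a price — pay-as-bid).
Allocation: Cobalt 2, Pike 2, Rook 2, Willow 2.

Cobalt 2, Pike 2, Rook 2, Willow 2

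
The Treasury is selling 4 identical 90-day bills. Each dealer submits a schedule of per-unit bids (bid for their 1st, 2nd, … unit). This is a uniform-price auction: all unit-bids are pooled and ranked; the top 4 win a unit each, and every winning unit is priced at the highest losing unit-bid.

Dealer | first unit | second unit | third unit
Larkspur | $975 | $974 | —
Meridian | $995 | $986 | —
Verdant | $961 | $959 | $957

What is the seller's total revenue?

Pooled unit-bids ranked (top 4): 995 (Meridian-1), 986 (Meridian-2), 975 (Larkspur-1), 974 (Larkspur-2)
The (k+1)-th unit-bid is $961.
Allocation: Larkspur 2, Meridian 2. Every unit priced at $961.
Revenue = 4 × 961 = $3,844.

Total revenue: $3,844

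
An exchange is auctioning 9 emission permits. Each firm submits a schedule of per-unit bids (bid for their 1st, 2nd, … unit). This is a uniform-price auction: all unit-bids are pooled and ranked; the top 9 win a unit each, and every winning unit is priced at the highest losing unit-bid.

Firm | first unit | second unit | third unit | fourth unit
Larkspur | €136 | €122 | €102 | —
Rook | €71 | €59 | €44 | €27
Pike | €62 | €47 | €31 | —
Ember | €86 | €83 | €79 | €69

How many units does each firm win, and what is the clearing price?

All unit-bids, highest first — top 9: 136 (Larkspur-1), 122 (Larkspur-2), 102 (Larkspur-3), 86 (Ember-1), 83 (Ember-2), 79 (Ember-3), 71 (Rook-1), 69 (Ember-4), 62 (Pike-1)
Highest rejected unit-bid = €59.
Allocation: Ember 4, Larkspur 3, Pike 1, Rook 1.

Ember 4, Larkspur 3, Pike 1, Rook 1; clearing price €59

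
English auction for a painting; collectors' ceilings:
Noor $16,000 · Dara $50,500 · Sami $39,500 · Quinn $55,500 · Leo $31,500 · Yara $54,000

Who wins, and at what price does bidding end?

Quinn wins at $54,000

Open ascending-bid auction: the price rises until one bidder remains; the winner pays the price at which the last rival dropped out.
Sorting limits: 55,500 (Quinn) > 54,000 (Yara) > 50,500 (Dara) > 39,500 (Sami) > 31,500 (Leo) > 16,000 (Noor)
Once the price passes $54,000, only Quinn is left; the hammer falls at Yara's limit of $54,000.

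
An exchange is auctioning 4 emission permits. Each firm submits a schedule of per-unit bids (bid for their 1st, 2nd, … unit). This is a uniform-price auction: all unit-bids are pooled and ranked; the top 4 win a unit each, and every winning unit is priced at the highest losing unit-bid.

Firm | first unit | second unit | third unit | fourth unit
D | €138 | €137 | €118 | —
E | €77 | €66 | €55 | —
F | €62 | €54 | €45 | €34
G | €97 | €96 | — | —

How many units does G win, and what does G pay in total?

Pooled unit-bids ranked (top 4): 138 (D-1), 137 (D-2), 118 (D-3), 97 (G-1)
Highest rejected unit-bid = €96.
G wins 1 unit(s) at €96 each.

G: 1 unit, pays €96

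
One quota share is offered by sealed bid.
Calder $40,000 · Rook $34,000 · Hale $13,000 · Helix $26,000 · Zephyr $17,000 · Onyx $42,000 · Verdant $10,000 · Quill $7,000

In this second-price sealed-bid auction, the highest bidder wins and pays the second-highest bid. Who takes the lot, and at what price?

Onyx pays $40,000

Rule: the highest bidder wins and pays the second-highest bid.
Sorting bids: 42,000 (Onyx) > 40,000 (Calder) > 34,000 (Rook) > 26,000 (Helix) > 17,000 (Zephyr) > 13,000 (Hale) > …
Onyx is highest; pays the second-highest bid, $40,000.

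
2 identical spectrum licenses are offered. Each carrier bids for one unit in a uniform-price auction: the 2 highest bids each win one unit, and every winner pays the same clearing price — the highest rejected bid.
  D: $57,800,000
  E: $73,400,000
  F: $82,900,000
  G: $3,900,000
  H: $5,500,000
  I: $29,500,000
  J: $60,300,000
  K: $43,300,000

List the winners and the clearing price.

F, E; each pays $60,300,000

Ordering the bids: 82,900,000 (F), 73,400,000 (E), 60,300,000 (J), 57,800,000 (D), …
Top 2: F, E.
Clearing price = highest rejected bid = $60,300,000.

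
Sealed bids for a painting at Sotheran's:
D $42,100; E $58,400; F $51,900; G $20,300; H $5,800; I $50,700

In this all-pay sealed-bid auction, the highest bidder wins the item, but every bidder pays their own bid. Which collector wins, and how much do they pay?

Sorting bids: 58,400 (E) > 51,900 (F) > 50,700 (I) > 42,100 (D) > 20,300 (G) > 5,800 (H)
E wins with the top bid; all bids are sunk regardless.

E pays $58,400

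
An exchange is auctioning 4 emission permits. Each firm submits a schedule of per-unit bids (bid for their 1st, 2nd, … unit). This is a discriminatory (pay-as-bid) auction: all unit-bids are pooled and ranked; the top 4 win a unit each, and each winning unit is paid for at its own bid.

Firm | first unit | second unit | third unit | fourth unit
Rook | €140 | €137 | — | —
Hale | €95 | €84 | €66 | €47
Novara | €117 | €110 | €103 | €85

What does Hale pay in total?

Hale pays €0

Merging the schedules and taking the best 4: 140 (Rook-1), 137 (Rook-2), 117 (Novara-1), 110 (Novara-2)
Next rejected bid: €103 (not a price — pay-as-bid).
Hale wins no units.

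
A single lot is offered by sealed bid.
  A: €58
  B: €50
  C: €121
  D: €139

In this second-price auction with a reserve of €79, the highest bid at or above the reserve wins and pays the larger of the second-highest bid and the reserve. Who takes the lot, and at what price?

D pays €121

Bids ranked: 139 (D) > 121 (C) > 58 (A) > 50 (B)
Highest eligible bid: D at €139.
max(second-highest €121, reserve €79) = €121; the reserve does not bind.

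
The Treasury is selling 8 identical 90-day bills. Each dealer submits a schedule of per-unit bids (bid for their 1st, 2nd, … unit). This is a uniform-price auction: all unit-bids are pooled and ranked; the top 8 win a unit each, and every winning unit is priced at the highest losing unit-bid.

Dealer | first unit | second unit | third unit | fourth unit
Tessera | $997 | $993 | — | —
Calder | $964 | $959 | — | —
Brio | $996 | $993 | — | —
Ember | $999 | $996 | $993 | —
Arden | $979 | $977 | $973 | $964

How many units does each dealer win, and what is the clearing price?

Merging the schedules and taking the best 8: 999 (Ember-1), 997 (Tessera-1), 996 (Brio-1), 996 (Ember-2), 993 (Tessera-2), 993 (Brio-2), 993 (Ember-3), 979 (Arden-1)
Highest rejected unit-bid = $977.
Allocation: Arden 1, Brio 2, Ember 3, Tessera 2.

Arden 1, Brio 2, Ember 3, Tessera 2; clearing price $977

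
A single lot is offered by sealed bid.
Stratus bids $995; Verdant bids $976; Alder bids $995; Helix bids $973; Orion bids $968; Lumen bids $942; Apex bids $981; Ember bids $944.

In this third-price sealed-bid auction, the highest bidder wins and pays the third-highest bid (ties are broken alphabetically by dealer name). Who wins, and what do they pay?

Alder pays $981

Bids in order: 995 (Alder) > 995 (Stratus) > 981 (Apex) > 976 (Verdant) > 973 (Helix) > 968 (Orion) > …
Tie at $995 → Alder wins by tie-break.
Alder is highest; pays the third-highest bid, $981.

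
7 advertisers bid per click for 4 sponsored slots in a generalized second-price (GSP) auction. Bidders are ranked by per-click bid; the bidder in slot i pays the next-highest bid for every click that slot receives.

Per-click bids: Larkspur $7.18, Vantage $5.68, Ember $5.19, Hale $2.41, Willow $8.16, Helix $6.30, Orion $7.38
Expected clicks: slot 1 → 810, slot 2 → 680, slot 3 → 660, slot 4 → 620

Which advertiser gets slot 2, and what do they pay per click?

Sorting advertisers: $8.16 (Willow) > $7.38 (Orion) > $7.18 (Larkspur) > $6.30 (Helix) > $5.68 (Vantage) > …
Slot 2 goes to the second-ranked bidder, Orion, who pays the next bid down: $7.18/click.

Orion; $7.18 per click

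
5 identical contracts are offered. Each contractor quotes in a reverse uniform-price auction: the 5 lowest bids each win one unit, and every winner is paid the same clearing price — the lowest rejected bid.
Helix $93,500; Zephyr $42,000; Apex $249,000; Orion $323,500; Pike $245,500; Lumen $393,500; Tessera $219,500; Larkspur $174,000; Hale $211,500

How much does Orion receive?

Bids ranked low→high: 42,000 (Zephyr), 93,500 (Helix), 174,000 (Larkspur), 211,500 (Hale), 219,500 (Tessera), 245,500 (Pike), 249,000 (Apex), …
Lowest 5: Zephyr, Helix, Larkspur, Hale, Tessera.
Clearing price = lowest rejected bid = $245,500.
Orion does not win → is paid $0.

Orion is paid $0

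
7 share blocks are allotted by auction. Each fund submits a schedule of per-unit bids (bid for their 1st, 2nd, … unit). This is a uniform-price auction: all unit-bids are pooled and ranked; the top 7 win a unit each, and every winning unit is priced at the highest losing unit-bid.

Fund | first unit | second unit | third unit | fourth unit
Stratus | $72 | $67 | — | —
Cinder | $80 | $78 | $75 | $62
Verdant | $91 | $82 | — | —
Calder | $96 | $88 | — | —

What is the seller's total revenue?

Total revenue: $504

All unit-bids, highest first — top 7: 96 (Calder-1), 91 (Verdant-1), 88 (Calder-2), 82 (Verdant-2), 80 (Cinder-1), 78 (Cinder-2), 75 (Cinder-3)
Highest rejected unit-bid = $72.
Allocation: Calder 2, Cinder 3, Verdant 2. Every unit priced at $72.
Revenue = 7 × 72 = $504.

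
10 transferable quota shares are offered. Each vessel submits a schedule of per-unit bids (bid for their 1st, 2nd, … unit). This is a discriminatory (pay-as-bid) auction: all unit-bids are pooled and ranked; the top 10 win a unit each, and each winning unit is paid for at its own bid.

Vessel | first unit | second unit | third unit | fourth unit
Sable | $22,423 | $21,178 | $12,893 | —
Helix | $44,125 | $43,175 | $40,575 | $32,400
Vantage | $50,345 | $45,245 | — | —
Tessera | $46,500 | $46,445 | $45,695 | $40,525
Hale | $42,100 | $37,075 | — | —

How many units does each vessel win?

Merging the schedules and taking the best 10: 50,345 (Vantage-1), 46,500 (Tessera-1), 46,445 (Tessera-2), 45,695 (Tessera-3), 45,245 (Vantage-2), 44,125 (Helix-1), 43,175 (Helix-2), 42,100 (Hale-1), 40,575 (Helix-3), 40,525 (Tessera-4)
Next rejected bid: $37,075 (not a price — pay-as-bid).
Allocation: Hale 1, Helix 3, Tessera 4, Vantage 2.

Hale 1, Helix 3, Tessera 4, Vantage 2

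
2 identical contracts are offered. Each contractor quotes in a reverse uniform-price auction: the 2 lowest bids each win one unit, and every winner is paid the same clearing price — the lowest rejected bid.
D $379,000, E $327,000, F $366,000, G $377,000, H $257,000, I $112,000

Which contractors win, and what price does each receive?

I, H; each is paid $327,000

Sorting: 112,000 (I), 257,000 (H), 327,000 (E), 366,000 (F), …
Lowest 2: I, H.
Clearing price = lowest rejected bid = $327,000.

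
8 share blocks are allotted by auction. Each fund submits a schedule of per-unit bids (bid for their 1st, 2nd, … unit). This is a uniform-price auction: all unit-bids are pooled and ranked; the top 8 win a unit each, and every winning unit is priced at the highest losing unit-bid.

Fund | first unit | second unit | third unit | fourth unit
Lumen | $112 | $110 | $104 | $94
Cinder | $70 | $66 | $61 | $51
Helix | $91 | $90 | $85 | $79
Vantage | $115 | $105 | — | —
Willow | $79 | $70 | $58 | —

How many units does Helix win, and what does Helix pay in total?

Helix: 2 units, pays $170

All unit-bids, highest first — top 8: 115 (Vantage-1), 112 (Lumen-1), 110 (Lumen-2), 105 (Vantage-2), 104 (Lumen-3), 94 (Lumen-4), 91 (Helix-1), 90 (Helix-2)
Highest rejected unit-bid = $85.
Helix wins 2 unit(s) at $85 each.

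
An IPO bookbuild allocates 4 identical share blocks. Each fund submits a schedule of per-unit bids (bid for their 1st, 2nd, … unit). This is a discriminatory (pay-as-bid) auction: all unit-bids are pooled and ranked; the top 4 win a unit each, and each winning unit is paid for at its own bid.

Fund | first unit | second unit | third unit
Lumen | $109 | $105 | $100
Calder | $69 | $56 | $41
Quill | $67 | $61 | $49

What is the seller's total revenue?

Total revenue: $383

Merging the schedules and taking the best 4: 109 (Lumen-1), 105 (Lumen-2), 100 (Lumen-3), 69 (Calder-1)
Next rejected bid: $67 (not a price — pay-as-bid).
Each winning unit pays its own bid.
Revenue = 109 + 105 + 100 + 69 = $383.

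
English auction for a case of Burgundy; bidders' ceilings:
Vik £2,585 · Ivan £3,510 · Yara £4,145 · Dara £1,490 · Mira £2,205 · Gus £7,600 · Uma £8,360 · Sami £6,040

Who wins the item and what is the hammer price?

Uma wins at £7,600

Limits ranked: 8,360 (Uma) > 7,600 (Gus) > 6,040 (Sami) > 4,145 (Yara) > 3,510 (Ivan) > 2,585 (Vik) > …
Once the price passes £7,600, only Uma is left; the hammer falls at Gus's limit of £7,600.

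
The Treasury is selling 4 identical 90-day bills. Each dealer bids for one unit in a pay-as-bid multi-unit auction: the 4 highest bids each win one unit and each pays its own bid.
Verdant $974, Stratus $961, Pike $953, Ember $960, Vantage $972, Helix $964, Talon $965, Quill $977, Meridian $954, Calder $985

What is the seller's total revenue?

Bids ranked high→low: 985 (Calder), 977 (Quill), 974 (Verdant), 972 (Vantage), 965 (Talon), 964 (Helix), …
The 4 highest are Calder, Quill, Verdant, Vantage.
Total revenue = 985 + 977 + 974 + 972 = $3,908.

Total revenue: $3,908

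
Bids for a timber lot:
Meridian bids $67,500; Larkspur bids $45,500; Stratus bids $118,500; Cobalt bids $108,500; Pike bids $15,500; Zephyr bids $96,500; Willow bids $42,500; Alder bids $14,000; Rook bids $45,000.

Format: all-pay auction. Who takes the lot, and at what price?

Bids ranked: 118,500 (Stratus) > 108,500 (Cobalt) > 96,500 (Zephyr) > 67,500 (Meridian) > 45,500 (Larkspur) > 45,000 (Rook) > …
Stratus is highest and takes the item; every bidder forfeits their bid.

Stratus pays $118,500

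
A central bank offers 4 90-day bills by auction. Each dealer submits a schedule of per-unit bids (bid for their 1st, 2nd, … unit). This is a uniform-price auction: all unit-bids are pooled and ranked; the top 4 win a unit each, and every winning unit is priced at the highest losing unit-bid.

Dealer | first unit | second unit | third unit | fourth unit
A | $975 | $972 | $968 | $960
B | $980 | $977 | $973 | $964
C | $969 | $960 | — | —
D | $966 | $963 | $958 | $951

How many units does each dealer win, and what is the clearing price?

A 1, B 3; clearing price $972

Pooled unit-bids ranked (top 4): 980 (B-1), 977 (B-2), 975 (A-1), 973 (B-3)
Highest rejected unit-bid = $972.
Allocation: A 1, B 3.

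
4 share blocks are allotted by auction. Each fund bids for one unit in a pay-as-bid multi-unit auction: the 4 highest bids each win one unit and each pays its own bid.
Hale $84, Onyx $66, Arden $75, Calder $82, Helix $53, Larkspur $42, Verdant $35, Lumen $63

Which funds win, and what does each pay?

Hale $84, Calder $82, Arden $75, Onyx $66

Bids ranked high→low: 84 (Hale), 82 (Calder), 75 (Arden), 66 (Onyx), 63 (Lumen), 53 (Helix), …
Winners (4 units): Hale, Calder, Arden, Onyx.
Each winner pays its own bid: Hale $84, Calder $82, Arden $75, Onyx $66.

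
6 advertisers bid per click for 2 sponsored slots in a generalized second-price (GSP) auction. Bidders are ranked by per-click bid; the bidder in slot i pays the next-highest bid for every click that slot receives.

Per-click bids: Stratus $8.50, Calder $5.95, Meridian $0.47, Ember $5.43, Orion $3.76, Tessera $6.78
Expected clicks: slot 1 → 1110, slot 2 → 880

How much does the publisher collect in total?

Per-click bids in order: $8.50 (Stratus) > $6.78 (Tessera) > $5.95 (Calder) > …
Slot 1: Stratus pays $6.78 × 1110 = $7525.80
Slot 2: Tessera pays $5.95 × 880 = $5236.00
Total = $12761.80

Total revenue: $12761.80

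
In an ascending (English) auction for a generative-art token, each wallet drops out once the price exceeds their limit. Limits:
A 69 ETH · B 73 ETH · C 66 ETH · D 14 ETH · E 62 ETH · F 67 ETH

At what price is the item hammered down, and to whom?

B wins at 69 ETH

Limits ranked: 73 (B) > 69 (A) > 67 (F) > 66 (C) > 62 (E) > 14 (D)
Once the price passes 69 ETH, only B is left; the hammer falls at A's limit of 69 ETH.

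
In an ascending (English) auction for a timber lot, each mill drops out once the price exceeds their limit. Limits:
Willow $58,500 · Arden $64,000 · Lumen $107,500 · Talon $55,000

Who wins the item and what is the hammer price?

Sorting limits: 107,500 (Lumen) > 64,000 (Arden) > 58,500 (Willow) > 55,000 (Talon)
Once the price passes $64,000, only Lumen is left; the hammer falls at Arden's limit of $64,000.

Lumen wins at $64,000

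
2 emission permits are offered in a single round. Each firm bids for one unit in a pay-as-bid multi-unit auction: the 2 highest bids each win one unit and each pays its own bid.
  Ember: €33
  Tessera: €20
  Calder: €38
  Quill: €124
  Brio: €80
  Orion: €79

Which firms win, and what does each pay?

Ordering the bids: 124 (Quill), 80 (Brio), 79 (Orion), 38 (Calder), …
Top 2: Quill, Brio.
Each winner pays its own bid: Quill €124, Brio €80.

Quill €124, Brio €80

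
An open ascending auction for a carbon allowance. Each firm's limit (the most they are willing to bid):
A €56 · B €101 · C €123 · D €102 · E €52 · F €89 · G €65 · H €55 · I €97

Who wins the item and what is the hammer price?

C wins at €102

Rule: the price rises until one bidder remains; the winner pays the price at which the last rival dropped out.
Limits ranked: 123 (C) > 102 (D) > 101 (B) > 97 (I) > 89 (F) > 65 (G) > …
D is the last rival to drop out, at €102; C remains and wins at that price.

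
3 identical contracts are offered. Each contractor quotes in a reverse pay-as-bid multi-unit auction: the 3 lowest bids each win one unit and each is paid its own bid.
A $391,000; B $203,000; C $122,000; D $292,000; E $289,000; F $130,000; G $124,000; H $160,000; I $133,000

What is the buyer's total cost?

Total cost: $376,000

Sorting: 122,000 (C), 124,000 (G), 130,000 (F), 133,000 (I), 160,000 (H), …
The 3 lowest are C, G, F.
Total cost = 122,000 + 124,000 + 130,000 = $376,000.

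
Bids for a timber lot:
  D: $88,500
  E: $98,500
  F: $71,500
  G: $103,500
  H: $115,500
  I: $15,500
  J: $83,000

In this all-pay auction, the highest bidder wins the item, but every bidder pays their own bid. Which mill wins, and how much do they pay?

Sorting bids: 115,500 (H) > 103,500 (G) > 98,500 (E) > 88,500 (D) > 83,000 (J) > 71,500 (F) > …
H wins with the top bid; all bids are sunk regardless.

H pays $115,500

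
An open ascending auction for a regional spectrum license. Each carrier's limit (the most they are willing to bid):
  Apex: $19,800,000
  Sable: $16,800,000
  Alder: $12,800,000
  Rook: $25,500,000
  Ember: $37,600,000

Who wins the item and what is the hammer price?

Ember wins at $25,500,000

Sorting limits: 37,600,000 (Ember) > 25,500,000 (Rook) > 19,800,000 (Apex) > 16,800,000 (Sable) > 12,800,000 (Alder)
Bidding ends when Rook exits at $25,500,000; Ember takes it.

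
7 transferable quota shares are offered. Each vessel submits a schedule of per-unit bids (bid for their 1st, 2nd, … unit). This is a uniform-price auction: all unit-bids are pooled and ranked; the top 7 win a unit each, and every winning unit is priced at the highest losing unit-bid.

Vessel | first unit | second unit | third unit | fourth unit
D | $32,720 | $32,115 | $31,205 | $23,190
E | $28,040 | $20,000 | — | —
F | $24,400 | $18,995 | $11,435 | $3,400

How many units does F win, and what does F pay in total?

All unit-bids, highest first — top 7: 32,720 (D-1), 32,115 (D-2), 31,205 (D-3), 28,040 (E-1), 24,400 (F-1), 23,190 (D-4), 20,000 (E-2)
Highest rejected unit-bid = $18,995.
F wins 1 unit(s) at $18,995 each.

F: 1 unit, pays $18,995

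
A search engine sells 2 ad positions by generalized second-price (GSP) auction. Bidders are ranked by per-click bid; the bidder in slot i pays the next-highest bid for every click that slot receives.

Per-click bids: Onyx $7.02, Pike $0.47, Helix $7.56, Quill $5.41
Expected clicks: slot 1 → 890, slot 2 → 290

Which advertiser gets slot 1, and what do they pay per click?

Sorting advertisers: $7.56 (Helix) > $7.02 (Onyx) > $5.41 (Quill) > …
Slot 1 goes to the first-ranked bidder, Helix, who pays the next bid down: $7.02/click.

Helix; $7.02 per click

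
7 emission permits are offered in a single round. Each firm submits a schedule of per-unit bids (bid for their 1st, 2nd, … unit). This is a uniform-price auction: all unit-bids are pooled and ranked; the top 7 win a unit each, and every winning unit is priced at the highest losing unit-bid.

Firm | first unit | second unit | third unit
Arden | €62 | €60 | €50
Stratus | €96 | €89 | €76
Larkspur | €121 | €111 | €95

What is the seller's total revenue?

Pooled unit-bids ranked (top 7): 121 (Larkspur-1), 111 (Larkspur-2), 96 (Stratus-1), 95 (Larkspur-3), 89 (Stratus-2), 76 (Stratus-3), 62 (Arden-1)
Highest rejected unit-bid = €60.
Allocation: Arden 1, Larkspur 3, Stratus 3. Every unit priced at €60.
Revenue = 7 × 60 = €420.

Total revenue: €420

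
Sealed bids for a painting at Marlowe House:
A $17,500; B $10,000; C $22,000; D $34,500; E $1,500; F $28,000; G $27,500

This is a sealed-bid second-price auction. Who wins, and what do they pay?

Bids in order: 34,500 (D) > 28,000 (F) > 27,500 (G) > 22,000 (C) > 17,500 (A) > 10,000 (B) > …
D is highest; pays the second-highest bid, $28,000.

D pays $28,000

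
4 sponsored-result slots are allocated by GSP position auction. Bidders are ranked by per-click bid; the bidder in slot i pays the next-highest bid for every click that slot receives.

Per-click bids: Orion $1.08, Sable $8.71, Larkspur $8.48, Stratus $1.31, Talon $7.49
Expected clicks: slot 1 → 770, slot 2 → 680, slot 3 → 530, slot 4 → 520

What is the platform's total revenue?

Total revenue: $12878.70

Ranked by bid: $8.71 (Sable) > $8.48 (Larkspur) > $7.49 (Talon) > $1.31 (Stratus) > $1.08 (Orion)
Slot 1: Sable pays $8.48 × 770 = $6529.60
Slot 2: Larkspur pays $7.49 × 680 = $5093.20
Slot 3: Talon pays $1.31 × 530 = $694.30
Slot 4: Stratus pays $1.08 × 520 = $561.60
Total = $12878.70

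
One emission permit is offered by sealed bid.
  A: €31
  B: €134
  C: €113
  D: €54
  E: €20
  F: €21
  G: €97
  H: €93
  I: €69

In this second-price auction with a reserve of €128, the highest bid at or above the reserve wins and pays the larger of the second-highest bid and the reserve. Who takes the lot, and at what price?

Rule: the highest bid at or above the reserve wins and pays the larger of the second-highest bid and the reserve.
Bids in order: 134 (B) > 113 (C) > 97 (G) > 93 (H) > 69 (I) > 54 (D) > …
B has the top bid at or above the reserve (€134).
max(second-highest €113, reserve €128) = €128.

B pays €128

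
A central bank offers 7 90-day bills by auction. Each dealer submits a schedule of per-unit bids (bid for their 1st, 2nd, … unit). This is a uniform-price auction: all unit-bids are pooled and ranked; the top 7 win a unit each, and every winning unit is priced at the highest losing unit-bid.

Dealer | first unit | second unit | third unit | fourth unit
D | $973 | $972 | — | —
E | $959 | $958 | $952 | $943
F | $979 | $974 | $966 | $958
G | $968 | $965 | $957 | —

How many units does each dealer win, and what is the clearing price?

Pooled unit-bids ranked (top 7): 979 (F-1), 974 (F-2), 973 (D-1), 972 (D-2), 968 (G-1), 966 (F-3), 965 (G-2)
The (k+1)-th unit-bid is $959.
Allocation: D 2, F 3, G 2.

D 2, F 3, G 2; clearing price $959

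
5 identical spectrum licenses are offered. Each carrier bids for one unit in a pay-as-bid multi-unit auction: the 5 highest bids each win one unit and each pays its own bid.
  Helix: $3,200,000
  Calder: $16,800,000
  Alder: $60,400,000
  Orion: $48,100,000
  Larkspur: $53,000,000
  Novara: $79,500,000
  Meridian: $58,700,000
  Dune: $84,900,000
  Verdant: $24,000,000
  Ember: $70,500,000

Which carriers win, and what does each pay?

Ordering the bids: 84,900,000 (Dune), 79,500,000 (Novara), 70,500,000 (Ember), 60,400,000 (Alder), 58,700,000 (Meridian), 53,000,000 (Larkspur), 48,100,000 (Orion), …
Winners (5 units): Dune, Novara, Ember, Alder, Meridian.
Each winner pays its own bid: Dune $84,900,000, Novara $79,500,000, Ember $70,500,000, Alder $60,400,000, Meridian $58,700,000.

Dune $84,900,000, Novara $79,500,000, Ember $70,500,000, Alder $60,400,000, Meridian $58,700,000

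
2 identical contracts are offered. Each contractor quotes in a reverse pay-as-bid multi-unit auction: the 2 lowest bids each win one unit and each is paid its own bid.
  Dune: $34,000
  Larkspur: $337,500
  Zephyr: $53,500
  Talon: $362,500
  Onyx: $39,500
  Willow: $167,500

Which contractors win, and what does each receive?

Dune $34,000, Onyx $39,500

Ordering the bids: 34,000 (Dune), 39,500 (Onyx), 53,500 (Zephyr), 167,500 (Willow), …
Winners (2 units): Dune, Onyx.
Each winner is paid its own bid: Dune $34,000, Onyx $39,500.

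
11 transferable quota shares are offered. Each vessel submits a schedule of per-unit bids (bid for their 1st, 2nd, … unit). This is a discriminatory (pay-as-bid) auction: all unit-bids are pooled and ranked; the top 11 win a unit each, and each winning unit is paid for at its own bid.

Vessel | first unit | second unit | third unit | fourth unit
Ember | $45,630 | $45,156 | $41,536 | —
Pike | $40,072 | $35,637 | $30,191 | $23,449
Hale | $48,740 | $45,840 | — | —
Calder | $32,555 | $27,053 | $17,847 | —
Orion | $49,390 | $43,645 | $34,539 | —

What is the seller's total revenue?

All unit-bids, highest first — top 11: 49,390 (Orion-1), 48,740 (Hale-1), 45,840 (Hale-2), 45,630 (Ember-1), 45,156 (Ember-2), 43,645 (Orion-2), 41,536 (Ember-3), 40,072 (Pike-1), 35,637 (Pike-2), 34,539 (Orion-3), 32,555 (Calder-1)
Next rejected bid: $30,191 (not a price — pay-as-bid).
Each winning unit pays its own bid.
Revenue = 49,390 + 48,740 + 45,840 + 45,630 + 45,156 + 43,645 + 41,536 + 40,072 + 35,637 + 34,539 + 32,555 = $462,740.

Total revenue: $462,740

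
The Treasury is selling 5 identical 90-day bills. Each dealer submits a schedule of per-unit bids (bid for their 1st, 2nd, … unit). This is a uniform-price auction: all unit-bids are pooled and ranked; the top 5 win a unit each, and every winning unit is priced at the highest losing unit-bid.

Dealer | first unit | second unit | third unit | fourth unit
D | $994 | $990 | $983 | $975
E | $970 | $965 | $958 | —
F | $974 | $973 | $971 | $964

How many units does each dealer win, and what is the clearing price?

All unit-bids, highest first — top 5: 994 (D-1), 990 (D-2), 983 (D-3), 975 (D-4), 974 (F-1)
First bid not allocated: $973.
Allocation: D 4, F 1.

D 4, F 1; clearing price $973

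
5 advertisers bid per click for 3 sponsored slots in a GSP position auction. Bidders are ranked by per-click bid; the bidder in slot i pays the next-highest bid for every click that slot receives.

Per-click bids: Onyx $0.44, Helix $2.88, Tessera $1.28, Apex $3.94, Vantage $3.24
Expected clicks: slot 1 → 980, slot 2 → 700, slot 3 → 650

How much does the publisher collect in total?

Ranked by bid: $3.94 (Apex) > $3.24 (Vantage) > $2.88 (Helix) > $1.28 (Tessera) > …
Slot 1: Apex pays $3.24 × 980 = $3175.20
Slot 2: Vantage pays $2.88 × 700 = $2016.00
Slot 3: Helix pays $1.28 × 650 = $832.00
Total = $6023.20

Total revenue: $6023.20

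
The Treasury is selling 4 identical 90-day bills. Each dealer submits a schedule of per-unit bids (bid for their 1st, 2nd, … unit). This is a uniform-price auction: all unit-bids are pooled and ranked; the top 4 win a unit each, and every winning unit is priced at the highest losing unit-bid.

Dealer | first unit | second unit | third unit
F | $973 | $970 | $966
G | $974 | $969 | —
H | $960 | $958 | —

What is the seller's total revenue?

All unit-bids, highest first — top 4: 974 (G-1), 973 (F-1), 970 (F-2), 969 (G-2)
The (k+1)-th unit-bid is $966.
Allocation: F 2, G 2. Every unit priced at $966.
Revenue = 4 × 966 = $3,864.

Total revenue: $3,864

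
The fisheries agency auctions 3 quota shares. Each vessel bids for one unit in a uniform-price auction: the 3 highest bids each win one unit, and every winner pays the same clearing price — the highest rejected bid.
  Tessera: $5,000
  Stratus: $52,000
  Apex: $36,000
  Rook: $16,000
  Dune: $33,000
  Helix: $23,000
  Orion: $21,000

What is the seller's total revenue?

Total revenue: $69,000

Bids ranked high→low: 52,000 (Stratus), 36,000 (Apex), 33,000 (Dune), 23,000 (Helix), 21,000 (Orion), …
The 3 highest are Stratus, Apex, Dune.
Clearing price = highest rejected bid = $23,000.
Total revenue = 3 × $23,000 = $69,000.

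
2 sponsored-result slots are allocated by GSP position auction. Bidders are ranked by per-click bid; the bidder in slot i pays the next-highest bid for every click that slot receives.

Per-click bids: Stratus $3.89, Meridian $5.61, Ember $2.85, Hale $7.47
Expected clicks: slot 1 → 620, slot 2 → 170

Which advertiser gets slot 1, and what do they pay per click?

Sorting advertisers: $7.47 (Hale) > $5.61 (Meridian) > $3.89 (Stratus) > …
Slot 1 goes to the first-ranked bidder, Hale, who pays the next bid down: $5.61/click.

Hale; $5.61 per click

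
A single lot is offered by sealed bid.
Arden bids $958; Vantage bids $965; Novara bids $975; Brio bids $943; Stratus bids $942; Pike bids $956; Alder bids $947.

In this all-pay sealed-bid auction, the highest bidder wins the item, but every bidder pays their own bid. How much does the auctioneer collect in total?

Rule: the highest bidder wins the item, but every bidder pays their own bid.
Bids ranked: 975 (Novara) > 965 (Vantage) > 958 (Arden) > 956 (Pike) > 947 (Alder) > 943 (Brio) > …
Novara wins with the top bid; all bids are sunk regardless.
Every bidder forfeits their bid regardless of winning.
Revenue = 958 + 965 + 975 + 943 + 942 + 956 + 947 = $6,686.

Total revenue: $6,686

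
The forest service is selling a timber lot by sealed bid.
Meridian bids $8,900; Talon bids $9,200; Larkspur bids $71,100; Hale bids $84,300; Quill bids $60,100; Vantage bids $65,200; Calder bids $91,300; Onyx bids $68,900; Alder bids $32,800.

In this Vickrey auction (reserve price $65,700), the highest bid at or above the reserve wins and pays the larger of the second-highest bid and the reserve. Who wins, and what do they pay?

Calder pays $84,300

Bids ranked: 91,300 (Calder) > 84,300 (Hale) > 71,100 (Larkspur) > 68,900 (Onyx) > 65,200 (Vantage) > 60,100 (Quill) > …
Highest eligible bid: Calder at $91,300.
Second-highest bid $84,300 exceeds the reserve $65,700 → payment $84,300.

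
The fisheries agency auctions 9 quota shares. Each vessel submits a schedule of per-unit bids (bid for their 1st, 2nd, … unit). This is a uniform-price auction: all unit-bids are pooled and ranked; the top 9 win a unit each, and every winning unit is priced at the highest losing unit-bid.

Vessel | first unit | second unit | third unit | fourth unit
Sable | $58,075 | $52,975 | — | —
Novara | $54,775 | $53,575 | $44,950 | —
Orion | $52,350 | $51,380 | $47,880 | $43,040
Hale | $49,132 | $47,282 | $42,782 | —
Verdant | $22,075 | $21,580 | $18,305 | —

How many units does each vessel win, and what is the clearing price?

Hale 2, Novara 2, Orion 3, Sable 2; clearing price $44,950

Merging the schedules and taking the best 9: 58,075 (Sable-1), 54,775 (Novara-1), 53,575 (Novara-2), 52,975 (Sable-2), 52,350 (Orion-1), 51,380 (Orion-2), 49,132 (Hale-1), 47,880 (Orion-3), 47,282 (Hale-2)
The (k+1)-th unit-bid is $44,950.
Allocation: Hale 2, Novara 2, Orion 3, Sable 2.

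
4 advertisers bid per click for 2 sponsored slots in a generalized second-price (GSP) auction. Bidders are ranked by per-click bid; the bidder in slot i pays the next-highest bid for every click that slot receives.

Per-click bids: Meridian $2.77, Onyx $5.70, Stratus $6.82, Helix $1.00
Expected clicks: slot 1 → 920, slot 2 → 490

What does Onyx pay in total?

Per-click bids in order: $6.82 (Stratus) > $5.70 (Onyx) > $2.77 (Meridian) > …
Onyx holds slot 2 → pays next bid $2.77 × 490 clicks = $1357.30.

Onyx pays $1357.30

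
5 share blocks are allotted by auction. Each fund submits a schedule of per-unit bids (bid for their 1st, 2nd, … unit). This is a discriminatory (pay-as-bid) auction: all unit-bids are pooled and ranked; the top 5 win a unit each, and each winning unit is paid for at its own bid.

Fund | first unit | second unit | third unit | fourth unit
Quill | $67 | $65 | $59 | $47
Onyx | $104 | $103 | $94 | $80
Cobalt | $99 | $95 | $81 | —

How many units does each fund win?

All unit-bids, highest first — top 5: 104 (Onyx-1), 103 (Onyx-2), 99 (Cobalt-1), 95 (Cobalt-2), 94 (Onyx-3)
Next rejected bid: $81 (not a price — pay-as-bid).
Allocation: Cobalt 2, Onyx 3.

Cobalt 2, Onyx 3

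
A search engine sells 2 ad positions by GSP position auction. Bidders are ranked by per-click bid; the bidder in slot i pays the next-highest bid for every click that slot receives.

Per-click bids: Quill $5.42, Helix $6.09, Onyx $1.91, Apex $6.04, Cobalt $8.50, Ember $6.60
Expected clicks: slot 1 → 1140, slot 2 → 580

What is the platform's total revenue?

Ranked by bid: $8.50 (Cobalt) > $6.60 (Ember) > $6.09 (Helix) > …
Slot 1: Cobalt pays $6.60 × 1140 = $7524.00
Slot 2: Ember pays $6.09 × 580 = $3532.20
Total = $11056.20

Total revenue: $11056.20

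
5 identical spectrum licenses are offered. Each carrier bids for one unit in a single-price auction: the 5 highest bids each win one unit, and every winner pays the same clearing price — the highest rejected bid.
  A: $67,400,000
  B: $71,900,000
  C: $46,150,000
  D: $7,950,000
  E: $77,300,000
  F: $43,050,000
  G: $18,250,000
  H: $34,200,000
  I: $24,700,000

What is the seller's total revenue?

Total revenue: $171,000,000

Ordering the bids: 77,300,000 (E), 71,900,000 (B), 67,400,000 (A), 46,150,000 (C), 43,050,000 (F), 34,200,000 (H), 24,700,000 (I), …
Winners (5 units): E, B, A, C, F.
Clearing price = highest rejected bid = $34,200,000.
Total revenue = 5 × $34,200,000 = $171,000,000.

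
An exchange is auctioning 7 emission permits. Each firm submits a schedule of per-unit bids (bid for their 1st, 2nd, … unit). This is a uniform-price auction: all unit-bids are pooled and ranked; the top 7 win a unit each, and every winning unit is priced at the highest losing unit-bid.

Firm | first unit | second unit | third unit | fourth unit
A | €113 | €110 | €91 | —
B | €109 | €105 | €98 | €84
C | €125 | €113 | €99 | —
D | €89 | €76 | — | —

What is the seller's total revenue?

Total revenue: €686

Pooled unit-bids ranked (top 7): 125 (C-1), 113 (A-1), 113 (C-2), 110 (A-2), 109 (B-1), 105 (B-2), 99 (C-3)
First bid not allocated: €98.
Allocation: A 2, B 2, C 3. Every unit priced at €98.
Revenue = 7 × 98 = €686.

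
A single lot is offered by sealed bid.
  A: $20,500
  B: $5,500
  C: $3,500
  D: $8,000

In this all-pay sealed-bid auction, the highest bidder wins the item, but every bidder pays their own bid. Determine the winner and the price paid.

A pays $20,500

Bids ranked: 20,500 (A) > 8,000 (D) > 5,500 (B) > 3,500 (C)
A wins with the top bid; all bids are sunk regardless.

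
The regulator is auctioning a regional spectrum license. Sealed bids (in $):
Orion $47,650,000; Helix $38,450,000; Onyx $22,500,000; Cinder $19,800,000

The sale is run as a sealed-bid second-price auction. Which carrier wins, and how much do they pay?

Orion pays $38,450,000

Sealed-bid second-price auction: the highest bidder wins and pays the second-highest bid.
Bids ranked: 47,650,000 (Orion) > 38,450,000 (Helix) > 22,500,000 (Onyx) > 19,800,000 (Cinder)
Second-price: Orion pays Helix's bid of $38,450,000.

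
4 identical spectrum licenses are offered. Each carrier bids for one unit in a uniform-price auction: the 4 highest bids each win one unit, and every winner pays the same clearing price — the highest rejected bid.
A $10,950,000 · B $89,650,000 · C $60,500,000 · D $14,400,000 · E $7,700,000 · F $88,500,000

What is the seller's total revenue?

Total revenue: $43,800,000

Sorting: 89,650,000 (B), 88,500,000 (F), 60,500,000 (C), 14,400,000 (D), 10,950,000 (A), 7,700,000 (E)
Winners (4 units): B, F, C, D.
First losing bid is A's $10,950,000, which sets the uniform price.
Total revenue = 4 × $10,950,000 = $43,800,000.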